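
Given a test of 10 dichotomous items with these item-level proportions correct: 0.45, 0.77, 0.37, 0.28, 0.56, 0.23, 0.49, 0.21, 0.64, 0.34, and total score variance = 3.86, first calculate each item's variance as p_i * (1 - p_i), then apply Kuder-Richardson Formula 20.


For each item, compute p_i * q_i:
  Item 1: 0.45 * 0.55 = 0.2475
  Item 2: 0.77 * 0.23 = 0.1771
  Item 3: 0.37 * 0.63 = 0.2331
  Item 4: 0.28 * 0.72 = 0.2016
  Item 5: 0.56 * 0.44 = 0.2464
  Item 6: 0.23 * 0.77 = 0.1771
  Item 7: 0.49 * 0.51 = 0.2499
  Item 8: 0.21 * 0.79 = 0.1659
  Item 9: 0.64 * 0.36 = 0.2304
  Item 10: 0.34 * 0.66 = 0.2244
Sum(p_i * q_i) = 0.2475 + 0.1771 + 0.2331 + 0.2016 + 0.2464 + 0.1771 + 0.2499 + 0.1659 + 0.2304 + 0.2244 = 2.1534
KR-20 = (k/(k-1)) * (1 - Sum(p_i*q_i) / Var_total)
= (10/9) * (1 - 2.1534/3.86)
= 1.1111 * 0.4421
KR-20 = 0.4912

0.4912


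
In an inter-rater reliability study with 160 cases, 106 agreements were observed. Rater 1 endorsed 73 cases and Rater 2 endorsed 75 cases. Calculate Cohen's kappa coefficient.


P_o = 106/160 = 0.6625
P_e = (73*75 + 87*85) / 25600 = 0.502734
kappa = (P_o - P_e) / (1 - P_e)
kappa = (0.6625 - 0.502734) / (1 - 0.502734)
kappa = 0.3213

0.3213


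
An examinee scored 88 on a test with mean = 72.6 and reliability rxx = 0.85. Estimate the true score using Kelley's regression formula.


T_est = rxx * X + (1 - rxx) * mean
T_est = 0.85 * 88 + 0.15 * 72.6
T_est = 74.8 + 10.89
T_est = 85.69

85.69


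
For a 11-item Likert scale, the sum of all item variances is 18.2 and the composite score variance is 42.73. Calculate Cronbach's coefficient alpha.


alpha = (k/(k-1)) * (1 - sum(si^2)/s_total^2)
= (11/10) * (1 - 18.2/42.73)
alpha = 0.6315

0.6315


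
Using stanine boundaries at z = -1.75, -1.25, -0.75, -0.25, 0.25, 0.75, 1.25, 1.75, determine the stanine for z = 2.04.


Stanine boundaries: [-1.75, -1.25, -0.75, -0.25, 0.25, 0.75, 1.25, 1.75]
z = 2.04
Check each boundary:
  z >= -1.75 -> could be stanine 2
  z >= -1.25 -> could be stanine 3
  z >= -0.75 -> could be stanine 4
  z >= -0.25 -> could be stanine 5
  z >= 0.25 -> could be stanine 6
  z >= 0.75 -> could be stanine 7
  z >= 1.25 -> could be stanine 8
  z >= 1.75 -> could be stanine 9
Highest qualifying boundary gives stanine = 9

9


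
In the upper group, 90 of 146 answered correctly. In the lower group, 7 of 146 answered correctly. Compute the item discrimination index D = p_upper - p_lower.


p_upper = 90/146 = 0.6164
p_lower = 7/146 = 0.0479
D = 0.6164 - 0.0479 = 0.5685

0.5685


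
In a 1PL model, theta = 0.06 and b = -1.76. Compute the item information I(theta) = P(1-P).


P = 1/(1+exp(-(0.06--1.76))) = 0.8606
I = P*(1-P) = 0.8606 * 0.1394
I = 0.12

0.12


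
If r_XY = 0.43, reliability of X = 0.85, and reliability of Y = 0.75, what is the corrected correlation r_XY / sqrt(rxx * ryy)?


r_corrected = rxy / sqrt(rxx * ryy)
= 0.43 / sqrt(0.85 * 0.75)
= 0.43 / sqrt(0.6375)
= 0.43 / 0.798436
r_corrected = 0.5386

0.5386


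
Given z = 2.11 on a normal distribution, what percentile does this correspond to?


CDF(z) = 0.5 * (1 + erf(z/sqrt(2)))
erf(1.492) = 0.9651
CDF = 0.9826
Percentile rank = 0.9826 * 100 = 98.26

98.26


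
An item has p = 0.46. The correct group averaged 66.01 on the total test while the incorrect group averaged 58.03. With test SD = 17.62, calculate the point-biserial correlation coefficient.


q = 1 - p = 0.54
rpb = ((M1 - M0) / SD) * sqrt(p * q)
rpb = ((66.01 - 58.03) / 17.62) * sqrt(0.46 * 0.54)
rpb = 0.2257

0.2257


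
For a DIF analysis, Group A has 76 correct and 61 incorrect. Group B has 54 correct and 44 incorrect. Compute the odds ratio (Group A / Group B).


Odds_A = 76/61 = 1.2459
Odds_B = 54/44 = 1.2273
OR = Odds_A / Odds_B = 1.2459 / 1.2273
Exactly, OR = (76 * 44) / (61 * 54) = 3344 / 3294
OR = 1.0152

1.0152


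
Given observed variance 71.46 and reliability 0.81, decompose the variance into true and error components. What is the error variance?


var_true = rxx * var_obs = 0.81 * 71.46 = 57.8826
var_error = var_obs - var_true
var_error = 71.46 - 57.8826
var_error = 13.5774

13.5774


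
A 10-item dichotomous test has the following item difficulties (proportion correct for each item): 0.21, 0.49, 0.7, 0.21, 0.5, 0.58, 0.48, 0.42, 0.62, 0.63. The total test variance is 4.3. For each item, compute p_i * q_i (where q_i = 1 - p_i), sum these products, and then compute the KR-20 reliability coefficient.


For each item, compute p_i * q_i:
  Item 1: 0.21 * 0.79 = 0.1659
  Item 2: 0.49 * 0.51 = 0.2499
  Item 3: 0.7 * 0.3 = 0.21
  Item 4: 0.21 * 0.79 = 0.1659
  Item 5: 0.5 * 0.5 = 0.25
  Item 6: 0.58 * 0.42 = 0.2436
  Item 7: 0.48 * 0.52 = 0.2496
  Item 8: 0.42 * 0.58 = 0.2436
  Item 9: 0.62 * 0.38 = 0.2356
  Item 10: 0.63 * 0.37 = 0.2331
Sum(p_i * q_i) = 0.1659 + 0.2499 + 0.21 + 0.1659 + 0.25 + 0.2436 + 0.2496 + 0.2436 + 0.2356 + 0.2331 = 2.2472
KR-20 = (k/(k-1)) * (1 - Sum(p_i*q_i) / Var_total)
= (10/9) * (1 - 2.2472/4.3)
= 1.1111 * 0.4774
KR-20 = 0.5304

0.5304


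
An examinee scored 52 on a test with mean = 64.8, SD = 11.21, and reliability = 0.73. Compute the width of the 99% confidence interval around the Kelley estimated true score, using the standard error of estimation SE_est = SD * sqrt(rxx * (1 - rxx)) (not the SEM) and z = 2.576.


True score estimate = 0.73*52 + 0.27*64.8 = 55.456
SE_est = SD * sqrt(rxx * (1 - rxx)) = 11.21 * sqrt(0.73 * 0.27) = 11.21 * sqrt(0.1971) = 4.976786
CI = T_est +/- z * SE_est, so width = 2 * z * SE_est = 2 * 2.576 * 4.976786
Width = 25.6404

25.6404


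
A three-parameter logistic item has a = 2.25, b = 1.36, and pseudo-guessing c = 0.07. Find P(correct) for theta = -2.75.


logit = 2.25*(-2.75 - 1.36) = -9.2475
P* = 1/(1 + exp(--9.2475)) = 0.0001
P = 0.07 + (1 - 0.07) * 0.0001
P = 0.0701

0.0701


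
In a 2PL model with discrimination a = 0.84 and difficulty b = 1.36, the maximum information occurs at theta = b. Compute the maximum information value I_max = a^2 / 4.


For 2PL, max info at theta = b = 1.36
I_max = a^2 / 4 = 0.84^2 / 4
= 0.7056 / 4
I_max = 0.1764

0.1764


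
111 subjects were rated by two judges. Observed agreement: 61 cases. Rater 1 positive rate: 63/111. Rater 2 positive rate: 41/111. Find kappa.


P_o = 61/111 = 0.54955
P_e = (63*41 + 48*70) / 12321 = 0.482347
kappa = (P_o - P_e) / (1 - P_e)
kappa = (0.54955 - 0.482347) / (1 - 0.482347)
kappa = 0.1298

0.1298


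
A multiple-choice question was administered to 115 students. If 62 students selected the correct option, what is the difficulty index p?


Item difficulty p = number correct / total examinees
p = 62 / 115
p = 0.5391

0.5391


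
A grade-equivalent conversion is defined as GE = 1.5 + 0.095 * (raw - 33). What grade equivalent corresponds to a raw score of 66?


raw - median = 66 - 33 = 33
slope * diff = 0.095 * 33 = 3.135
GE = 1.5 + 3.135
GE = 4.635

4.635


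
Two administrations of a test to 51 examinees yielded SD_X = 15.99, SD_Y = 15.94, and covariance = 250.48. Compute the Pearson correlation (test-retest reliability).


r = cov(X,Y) / (SD_X * SD_Y)
r = 250.48 / (15.99 * 15.94)
r = 250.48 / 254.8806
r = 0.9827

0.9827


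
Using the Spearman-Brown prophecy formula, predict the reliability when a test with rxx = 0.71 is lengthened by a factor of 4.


r_new = (n * rxx) / (1 + (n-1) * rxx)
r_new = (4 * 0.71) / (1 + 3 * 0.71)
r_new = 2.84 / 3.13
r_new = 0.9073

0.9073


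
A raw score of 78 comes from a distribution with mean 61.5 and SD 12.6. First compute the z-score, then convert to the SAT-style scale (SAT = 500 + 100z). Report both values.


z = (X - mean) / SD = (78 - 61.5) / 12.6
z = 16.5 / 12.6
z = 1.3095
SAT-scale = SAT = 500 + 100z
Carry z at full precision (z = 16.5 / 12.6) into the conversion:
SAT-scale = 500 + 100 * (16.5 / 12.6) = 500 + 1650 / 12.6
SAT-scale = 500 + 130.9524
SAT-scale = 630.9524

630.9524


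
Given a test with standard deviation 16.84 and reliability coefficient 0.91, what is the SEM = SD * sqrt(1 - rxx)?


SEM = SD * sqrt(1 - rxx)
SEM = 16.84 * sqrt(1 - 0.91)
SEM = 16.84 * sqrt(0.09) = 16.84 * 0.3
SEM = 5.052

5.052


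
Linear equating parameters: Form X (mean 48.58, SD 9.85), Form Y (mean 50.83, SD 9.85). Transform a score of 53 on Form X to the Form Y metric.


slope = SD_Y / SD_X = 9.85 / 9.85 ~ 1.0
intercept = mean_Y - slope * mean_X = 50.83 - (9.85 / 9.85) * 48.58 ~ 2.25
Y = slope * X + intercept. To avoid rounding drift from the rounded slope/intercept, evaluate the equivalent form Y = mean_Y + SD_Y * (X - mean_X) / SD_X at full precision:
Y = 50.83 + 9.85 * (53 - 48.58) / 9.85
Y = 50.83 + 9.85 * 4.42 / 9.85
Y = 50.83 + 43.537 / 9.85
Y = 50.83 + 4.42
Y = 55.25

55.25


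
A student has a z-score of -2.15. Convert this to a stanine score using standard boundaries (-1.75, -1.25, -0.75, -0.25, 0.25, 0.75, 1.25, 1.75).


Stanine boundaries: [-1.75, -1.25, -0.75, -0.25, 0.25, 0.75, 1.25, 1.75]
z = -2.15
Check each boundary:
  z < -1.75
  z < -1.25
  z < -0.75
  z < -0.25
  z < 0.25
  z < 0.75
  z < 1.25
  z < 1.75
Highest qualifying boundary gives stanine = 1

1


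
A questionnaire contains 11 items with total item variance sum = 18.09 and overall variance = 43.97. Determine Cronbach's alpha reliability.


alpha = (k/(k-1)) * (1 - sum(si^2)/s_total^2)
= (11/10) * (1 - 18.09/43.97)
alpha = 0.6474

0.6474


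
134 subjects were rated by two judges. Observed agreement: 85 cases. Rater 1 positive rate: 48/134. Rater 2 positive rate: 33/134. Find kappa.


P_o = 85/134 = 0.634328
P_e = (48*33 + 86*101) / 17956 = 0.571954
kappa = (P_o - P_e) / (1 - P_e)
kappa = (0.634328 - 0.571954) / (1 - 0.571954)
kappa = 0.1457

0.1457


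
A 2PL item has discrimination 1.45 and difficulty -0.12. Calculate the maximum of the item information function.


For 2PL, max info at theta = b = -0.12
I_max = a^2 / 4 = 1.45^2 / 4
= 2.1025 / 4
I_max = 0.5256

0.5256


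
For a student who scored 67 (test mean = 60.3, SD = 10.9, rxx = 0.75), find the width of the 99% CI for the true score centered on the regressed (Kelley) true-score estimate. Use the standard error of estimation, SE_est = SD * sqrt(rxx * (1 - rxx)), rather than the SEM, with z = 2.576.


True score estimate = 0.75*67 + 0.25*60.3 = 65.325
SE_est = SD * sqrt(rxx * (1 - rxx)) = 10.9 * sqrt(0.75 * 0.25) = 10.9 * sqrt(0.1875) = 4.719838
CI = T_est +/- z * SE_est, so width = 2 * z * SE_est = 2 * 2.576 * 4.719838
Width = 24.3166

24.3166


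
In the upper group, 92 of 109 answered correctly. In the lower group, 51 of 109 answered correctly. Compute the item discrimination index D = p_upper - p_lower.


p_upper = 92/109 = 0.844
p_lower = 51/109 = 0.4679
D = 0.844 - 0.4679 = 0.3761

0.3761


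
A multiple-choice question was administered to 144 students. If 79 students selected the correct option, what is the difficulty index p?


Item difficulty p = number correct / total examinees
p = 79 / 144
p = 0.5486

0.5486


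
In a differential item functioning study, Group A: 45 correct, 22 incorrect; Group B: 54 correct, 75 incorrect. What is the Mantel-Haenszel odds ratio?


Odds_A = 45/22 = 2.0455
Odds_B = 54/75 = 0.72
OR = Odds_A / Odds_B = 2.0455 / 0.72
Exactly, OR = (45 * 75) / (22 * 54) = 3375 / 1188
OR = 2.8409

2.8409


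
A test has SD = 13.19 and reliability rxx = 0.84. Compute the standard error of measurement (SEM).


SEM = SD * sqrt(1 - rxx)
SEM = 13.19 * sqrt(1 - 0.84)
SEM = 13.19 * sqrt(0.16) = 13.19 * 0.4
SEM = 5.276

5.276


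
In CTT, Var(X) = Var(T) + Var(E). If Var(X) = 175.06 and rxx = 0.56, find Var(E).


var_true = rxx * var_obs = 0.56 * 175.06 = 98.0336
var_error = var_obs - var_true
var_error = 175.06 - 98.0336
var_error = 77.0264

77.0264


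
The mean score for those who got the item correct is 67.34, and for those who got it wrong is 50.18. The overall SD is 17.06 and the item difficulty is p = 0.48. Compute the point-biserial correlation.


q = 1 - p = 0.52
rpb = ((M1 - M0) / SD) * sqrt(p * q)
rpb = ((67.34 - 50.18) / 17.06) * sqrt(0.48 * 0.52)
rpb = 0.5025

0.5025


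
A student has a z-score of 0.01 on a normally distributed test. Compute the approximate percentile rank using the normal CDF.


CDF(z) = 0.5 * (1 + erf(z/sqrt(2)))
erf(0.0071) = 0.008
CDF = 0.504
Percentile rank = 0.504 * 100 = 50.4

50.4


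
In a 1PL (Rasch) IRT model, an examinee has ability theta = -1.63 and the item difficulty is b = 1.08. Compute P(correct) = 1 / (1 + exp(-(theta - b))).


theta - b = -1.63 - 1.08 = -2.71
exp(-(theta - b)) = exp(2.71) = 15.0293
P = 1 / (1 + 15.0293)
P = 0.0624

0.0624


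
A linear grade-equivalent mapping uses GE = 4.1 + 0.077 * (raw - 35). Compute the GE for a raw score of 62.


raw - median = 62 - 35 = 27
slope * diff = 0.077 * 27 = 2.079
GE = 4.1 + 2.079
GE = 6.179

6.179


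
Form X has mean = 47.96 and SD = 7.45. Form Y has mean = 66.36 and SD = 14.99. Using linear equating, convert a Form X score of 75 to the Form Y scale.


slope = SD_Y / SD_X = 14.99 / 7.45 ~ 2.0121
intercept = mean_Y - slope * mean_X = 66.36 - (14.99 / 7.45) * 47.96 ~ -30.1394
Y = slope * X + intercept. To avoid rounding drift from the rounded slope/intercept, evaluate the equivalent form Y = mean_Y + SD_Y * (X - mean_X) / SD_X at full precision:
Y = 66.36 + 14.99 * (75 - 47.96) / 7.45
Y = 66.36 + 14.99 * 27.04 / 7.45
Y = 66.36 + 405.3296 / 7.45
Y = 66.36 + 54.4067
Y = 120.7667

120.7667


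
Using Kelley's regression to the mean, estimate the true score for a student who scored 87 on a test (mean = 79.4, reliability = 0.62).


T_est = rxx * X + (1 - rxx) * mean
T_est = 0.62 * 87 + 0.38 * 79.4
T_est = 53.94 + 30.172
T_est = 84.112

84.112


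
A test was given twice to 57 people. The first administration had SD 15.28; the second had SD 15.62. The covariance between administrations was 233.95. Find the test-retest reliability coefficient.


r = cov(X,Y) / (SD_X * SD_Y)
r = 233.95 / (15.28 * 15.62)
r = 233.95 / 238.6736
r = 0.9802

0.9802


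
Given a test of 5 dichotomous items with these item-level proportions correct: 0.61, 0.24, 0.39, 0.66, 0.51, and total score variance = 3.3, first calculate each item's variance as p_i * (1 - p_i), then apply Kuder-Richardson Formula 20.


For each item, compute p_i * q_i:
  Item 1: 0.61 * 0.39 = 0.2379
  Item 2: 0.24 * 0.76 = 0.1824
  Item 3: 0.39 * 0.61 = 0.2379
  Item 4: 0.66 * 0.34 = 0.2244
  Item 5: 0.51 * 0.49 = 0.2499
Sum(p_i * q_i) = 0.2379 + 0.1824 + 0.2379 + 0.2244 + 0.2499 = 1.1325
KR-20 = (k/(k-1)) * (1 - Sum(p_i*q_i) / Var_total)
= (5/4) * (1 - 1.1325/3.3)
= 1.25 * 0.6568
KR-20 = 0.821

0.821


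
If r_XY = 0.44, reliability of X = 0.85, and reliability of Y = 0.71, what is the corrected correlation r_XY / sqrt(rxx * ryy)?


r_corrected = rxy / sqrt(rxx * ryy)
= 0.44 / sqrt(0.85 * 0.71)
= 0.44 / sqrt(0.6035)
= 0.44 / 0.776853
r_corrected = 0.5664

0.5664


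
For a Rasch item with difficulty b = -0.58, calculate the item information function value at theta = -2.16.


P = 1/(1+exp(-(-2.16--0.58))) = 0.1708
I = P*(1-P) = 0.1708 * 0.8292
I = 0.1416

0.1416


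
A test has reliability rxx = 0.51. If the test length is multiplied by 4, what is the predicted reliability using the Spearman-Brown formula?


r_new = (n * rxx) / (1 + (n-1) * rxx)
r_new = (4 * 0.51) / (1 + 3 * 0.51)
r_new = 2.04 / 2.53
r_new = 0.8063

0.8063


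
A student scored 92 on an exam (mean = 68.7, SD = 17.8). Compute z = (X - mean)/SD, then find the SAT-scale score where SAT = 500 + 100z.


z = (X - mean) / SD = (92 - 68.7) / 17.8
z = 23.3 / 17.8
z = 1.309
SAT-scale = SAT = 500 + 100z
Carry z at full precision (z = 23.3 / 17.8) into the conversion:
SAT-scale = 500 + 100 * (23.3 / 17.8) = 500 + 2330 / 17.8
SAT-scale = 500 + 130.8989
SAT-scale = 630.8989

630.8989


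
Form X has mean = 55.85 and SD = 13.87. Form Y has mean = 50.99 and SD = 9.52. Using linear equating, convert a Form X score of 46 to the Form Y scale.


slope = SD_Y / SD_X = 9.52 / 13.87 ~ 0.6864
intercept = mean_Y - slope * mean_X = 50.99 - (9.52 / 13.87) * 55.85 ~ 12.656
Y = slope * X + intercept. To avoid rounding drift from the rounded slope/intercept, evaluate the equivalent form Y = mean_Y + SD_Y * (X - mean_X) / SD_X at full precision:
Y = 50.99 + 9.52 * (46 - 55.85) / 13.87
Y = 50.99 - 9.52 * 9.85 / 13.87
Y = 50.99 - 93.772 / 13.87
Y = 50.99 - 6.7608
Y = 44.2292

44.2292


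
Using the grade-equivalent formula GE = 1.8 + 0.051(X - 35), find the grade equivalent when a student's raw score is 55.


raw - median = 55 - 35 = 20
slope * diff = 0.051 * 20 = 1.02
GE = 1.8 + 1.02
GE = 2.82

2.82


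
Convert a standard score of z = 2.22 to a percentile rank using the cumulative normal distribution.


CDF(z) = 0.5 * (1 + erf(z/sqrt(2)))
erf(1.5698) = 0.9736
CDF = 0.9868
Percentile rank = 0.9868 * 100 = 98.68

98.68


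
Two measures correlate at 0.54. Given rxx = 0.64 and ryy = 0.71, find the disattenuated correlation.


r_corrected = rxy / sqrt(rxx * ryy)
= 0.54 / sqrt(0.64 * 0.71)
= 0.54 / sqrt(0.4544)
= 0.54 / 0.674092
r_corrected = 0.8011

0.8011


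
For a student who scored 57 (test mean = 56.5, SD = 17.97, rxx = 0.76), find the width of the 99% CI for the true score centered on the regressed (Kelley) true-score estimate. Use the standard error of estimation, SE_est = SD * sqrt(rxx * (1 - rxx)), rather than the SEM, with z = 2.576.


True score estimate = 0.76*57 + 0.24*56.5 = 56.88
SE_est = SD * sqrt(rxx * (1 - rxx)) = 17.97 * sqrt(0.76 * 0.24) = 17.97 * sqrt(0.1824) = 7.674684
CI = T_est +/- z * SE_est, so width = 2 * z * SE_est = 2 * 2.576 * 7.674684
Width = 39.54

39.54


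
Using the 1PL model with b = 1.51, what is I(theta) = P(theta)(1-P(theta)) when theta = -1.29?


P = 1/(1+exp(-(-1.29-1.51))) = 0.0573
I = P*(1-P) = 0.0573 * 0.9427
I = 0.054

0.054


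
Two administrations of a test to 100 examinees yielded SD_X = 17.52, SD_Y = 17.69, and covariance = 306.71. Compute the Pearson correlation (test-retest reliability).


r = cov(X,Y) / (SD_X * SD_Y)
r = 306.71 / (17.52 * 17.69)
r = 306.71 / 309.9288
r = 0.9896

0.9896


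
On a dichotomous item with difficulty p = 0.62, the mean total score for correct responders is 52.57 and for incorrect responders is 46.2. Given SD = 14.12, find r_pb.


q = 1 - p = 0.38
rpb = ((M1 - M0) / SD) * sqrt(p * q)
rpb = ((52.57 - 46.2) / 14.12) * sqrt(0.62 * 0.38)
rpb = 0.219

0.219


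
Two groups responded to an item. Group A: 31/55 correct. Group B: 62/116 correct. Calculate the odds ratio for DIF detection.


Odds_A = 31/24 = 1.2917
Odds_B = 62/54 = 1.1481
OR = Odds_A / Odds_B = 1.2917 / 1.1481
Exactly, OR = (31 * 54) / (24 * 62) = 1674 / 1488
OR = 1.125

1.125


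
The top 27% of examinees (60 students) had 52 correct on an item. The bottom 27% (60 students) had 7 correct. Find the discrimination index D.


p_upper = 52/60 = 0.8667
p_lower = 7/60 = 0.1167
D = 0.8667 - 0.1167 = 0.75

0.75


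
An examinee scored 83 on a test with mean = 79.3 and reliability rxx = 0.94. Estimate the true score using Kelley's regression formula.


T_est = rxx * X + (1 - rxx) * mean
T_est = 0.94 * 83 + 0.06 * 79.3
T_est = 78.02 + 4.758
T_est = 82.778

82.778


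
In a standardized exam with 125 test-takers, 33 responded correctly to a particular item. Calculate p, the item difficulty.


Item difficulty p = number correct / total examinees
p = 33 / 125
p = 0.264

0.264


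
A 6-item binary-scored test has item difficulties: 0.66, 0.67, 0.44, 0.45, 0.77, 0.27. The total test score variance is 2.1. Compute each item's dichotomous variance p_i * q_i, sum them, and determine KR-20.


For each item, compute p_i * q_i:
  Item 1: 0.66 * 0.34 = 0.2244
  Item 2: 0.67 * 0.33 = 0.2211
  Item 3: 0.44 * 0.56 = 0.2464
  Item 4: 0.45 * 0.55 = 0.2475
  Item 5: 0.77 * 0.23 = 0.1771
  Item 6: 0.27 * 0.73 = 0.1971
Sum(p_i * q_i) = 0.2244 + 0.2211 + 0.2464 + 0.2475 + 0.1771 + 0.1971 = 1.3136
KR-20 = (k/(k-1)) * (1 - Sum(p_i*q_i) / Var_total)
= (6/5) * (1 - 1.3136/2.1)
= 1.2 * 0.3745
KR-20 = 0.4494

0.4494


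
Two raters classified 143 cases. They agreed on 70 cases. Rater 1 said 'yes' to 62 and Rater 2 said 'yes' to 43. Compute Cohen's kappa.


P_o = 70/143 = 0.48951
P_e = (62*43 + 81*100) / 20449 = 0.526481
kappa = (P_o - P_e) / (1 - P_e)
kappa = (0.48951 - 0.526481) / (1 - 0.526481)
kappa = -0.0781

-0.0781


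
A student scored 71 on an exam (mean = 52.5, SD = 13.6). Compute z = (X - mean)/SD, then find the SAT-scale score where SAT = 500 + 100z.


z = (X - mean) / SD = (71 - 52.5) / 13.6
z = 18.5 / 13.6
z = 1.3603
SAT-scale = SAT = 500 + 100z
Carry z at full precision (z = 18.5 / 13.6) into the conversion:
SAT-scale = 500 + 100 * (18.5 / 13.6) = 500 + 1850 / 13.6
SAT-scale = 500 + 136.0294
SAT-scale = 636.0294

636.0294


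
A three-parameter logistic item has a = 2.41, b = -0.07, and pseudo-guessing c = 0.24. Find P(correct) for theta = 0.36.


logit = 2.41*(0.36 - -0.07) = 1.0363
P* = 1/(1 + exp(-1.0363)) = 0.7381
P = 0.24 + (1 - 0.24) * 0.7381
P = 0.801

0.801


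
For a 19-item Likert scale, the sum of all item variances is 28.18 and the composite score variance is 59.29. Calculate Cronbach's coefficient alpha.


alpha = (k/(k-1)) * (1 - sum(si^2)/s_total^2)
= (19/18) * (1 - 28.18/59.29)
alpha = 0.5539

0.5539


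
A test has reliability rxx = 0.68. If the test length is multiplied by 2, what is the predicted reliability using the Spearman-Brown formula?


r_new = (n * rxx) / (1 + (n-1) * rxx)
r_new = (2 * 0.68) / (1 + 1 * 0.68)
r_new = 1.36 / 1.68
r_new = 0.8095

0.8095


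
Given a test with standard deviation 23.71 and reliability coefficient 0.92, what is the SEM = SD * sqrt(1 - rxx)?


SEM = SD * sqrt(1 - rxx)
SEM = 23.71 * sqrt(1 - 0.92)
SEM = 23.71 * sqrt(0.08) = 23.71 * 0.282843
SEM = 6.7062

6.7062


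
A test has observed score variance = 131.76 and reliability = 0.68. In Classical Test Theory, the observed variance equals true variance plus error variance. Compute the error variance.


var_true = rxx * var_obs = 0.68 * 131.76 = 89.5968
var_error = var_obs - var_true
var_error = 131.76 - 89.5968
var_error = 42.1632

42.1632


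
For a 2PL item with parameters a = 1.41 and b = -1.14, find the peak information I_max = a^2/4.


For 2PL, max info at theta = b = -1.14
I_max = a^2 / 4 = 1.41^2 / 4
= 1.9881 / 4
I_max = 0.497

0.497


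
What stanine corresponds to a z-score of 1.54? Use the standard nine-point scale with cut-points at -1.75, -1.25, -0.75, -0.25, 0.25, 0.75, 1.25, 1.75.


Stanine boundaries: [-1.75, -1.25, -0.75, -0.25, 0.25, 0.75, 1.25, 1.75]
z = 1.54
Check each boundary:
  z >= -1.75 -> could be stanine 2
  z >= -1.25 -> could be stanine 3
  z >= -0.75 -> could be stanine 4
  z >= -0.25 -> could be stanine 5
  z >= 0.25 -> could be stanine 6
  z >= 0.75 -> could be stanine 7
  z >= 1.25 -> could be stanine 8
  z < 1.75
Highest qualifying boundary gives stanine = 8

8


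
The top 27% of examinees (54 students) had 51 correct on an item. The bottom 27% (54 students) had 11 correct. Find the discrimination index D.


p_upper = 51/54 = 0.9444
p_lower = 11/54 = 0.2037
D = 0.9444 - 0.2037 = 0.7407

0.7407


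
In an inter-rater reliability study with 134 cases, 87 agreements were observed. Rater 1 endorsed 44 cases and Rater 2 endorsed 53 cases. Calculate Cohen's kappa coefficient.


P_o = 87/134 = 0.649254
P_e = (44*53 + 90*81) / 17956 = 0.535865
kappa = (P_o - P_e) / (1 - P_e)
kappa = (0.649254 - 0.535865) / (1 - 0.535865)
kappa = 0.2443

0.2443


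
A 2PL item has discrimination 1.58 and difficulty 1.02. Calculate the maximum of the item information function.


For 2PL, max info at theta = b = 1.02
I_max = a^2 / 4 = 1.58^2 / 4
= 2.4964 / 4
I_max = 0.6241

0.6241


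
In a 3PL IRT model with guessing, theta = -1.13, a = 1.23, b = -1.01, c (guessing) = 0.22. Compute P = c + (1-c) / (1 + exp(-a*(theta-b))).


logit = 1.23*(-1.13 - -1.01) = -0.1476
P* = 1/(1 + exp(--0.1476)) = 0.4632
P = 0.22 + (1 - 0.22) * 0.4632
P = 0.5813

0.5813


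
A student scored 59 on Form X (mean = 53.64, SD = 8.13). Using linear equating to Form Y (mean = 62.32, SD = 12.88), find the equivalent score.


slope = SD_Y / SD_X = 12.88 / 8.13 ~ 1.5843
intercept = mean_Y - slope * mean_X = 62.32 - (12.88 / 8.13) * 53.64 ~ -22.6595
Y = slope * X + intercept. To avoid rounding drift from the rounded slope/intercept, evaluate the equivalent form Y = mean_Y + SD_Y * (X - mean_X) / SD_X at full precision:
Y = 62.32 + 12.88 * (59 - 53.64) / 8.13
Y = 62.32 + 12.88 * 5.36 / 8.13
Y = 62.32 + 69.0368 / 8.13
Y = 62.32 + 8.4916
Y = 70.8116

70.8116


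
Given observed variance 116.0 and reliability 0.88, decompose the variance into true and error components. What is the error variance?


var_true = rxx * var_obs = 0.88 * 116.0 = 102.08
var_error = var_obs - var_true
var_error = 116.0 - 102.08
var_error = 13.92

13.92


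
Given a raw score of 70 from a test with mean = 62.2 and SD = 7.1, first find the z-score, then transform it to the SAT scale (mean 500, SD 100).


z = (X - mean) / SD = (70 - 62.2) / 7.1
z = 7.8 / 7.1
z = 1.0986
SAT-scale = SAT = 500 + 100z
Carry z at full precision (z = 7.8 / 7.1) into the conversion:
SAT-scale = 500 + 100 * (7.8 / 7.1) = 500 + 780 / 7.1
SAT-scale = 500 + 109.8592
SAT-scale = 609.8592

609.8592


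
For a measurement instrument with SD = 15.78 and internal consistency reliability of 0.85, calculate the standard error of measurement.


SEM = SD * sqrt(1 - rxx)
SEM = 15.78 * sqrt(1 - 0.85)
SEM = 15.78 * sqrt(0.15) = 15.78 * 0.387298
SEM = 6.1116

6.1116


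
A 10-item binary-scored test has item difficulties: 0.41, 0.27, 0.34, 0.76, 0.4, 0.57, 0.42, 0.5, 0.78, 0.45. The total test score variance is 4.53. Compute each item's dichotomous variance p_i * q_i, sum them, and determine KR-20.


For each item, compute p_i * q_i:
  Item 1: 0.41 * 0.59 = 0.2419
  Item 2: 0.27 * 0.73 = 0.1971
  Item 3: 0.34 * 0.66 = 0.2244
  Item 4: 0.76 * 0.24 = 0.1824
  Item 5: 0.4 * 0.6 = 0.24
  Item 6: 0.57 * 0.43 = 0.2451
  Item 7: 0.42 * 0.58 = 0.2436
  Item 8: 0.5 * 0.5 = 0.25
  Item 9: 0.78 * 0.22 = 0.1716
  Item 10: 0.45 * 0.55 = 0.2475
Sum(p_i * q_i) = 0.2419 + 0.1971 + 0.2244 + 0.1824 + 0.24 + 0.2451 + 0.2436 + 0.25 + 0.1716 + 0.2475 = 2.2436
KR-20 = (k/(k-1)) * (1 - Sum(p_i*q_i) / Var_total)
= (10/9) * (1 - 2.2436/4.53)
= 1.1111 * 0.5047
KR-20 = 0.5608

0.5608


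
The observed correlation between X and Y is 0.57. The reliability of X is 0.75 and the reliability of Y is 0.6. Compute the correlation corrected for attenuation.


r_corrected = rxy / sqrt(rxx * ryy)
= 0.57 / sqrt(0.75 * 0.6)
= 0.57 / sqrt(0.45)
= 0.57 / 0.67082
r_corrected = 0.8497

0.8497


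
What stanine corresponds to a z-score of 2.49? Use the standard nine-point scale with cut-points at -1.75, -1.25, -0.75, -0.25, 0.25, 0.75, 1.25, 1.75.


Stanine boundaries: [-1.75, -1.25, -0.75, -0.25, 0.25, 0.75, 1.25, 1.75]
z = 2.49
Check each boundary:
  z >= -1.75 -> could be stanine 2
  z >= -1.25 -> could be stanine 3
  z >= -0.75 -> could be stanine 4
  z >= -0.25 -> could be stanine 5
  z >= 0.25 -> could be stanine 6
  z >= 0.75 -> could be stanine 7
  z >= 1.25 -> could be stanine 8
  z >= 1.75 -> could be stanine 9
Highest qualifying boundary gives stanine = 9

9


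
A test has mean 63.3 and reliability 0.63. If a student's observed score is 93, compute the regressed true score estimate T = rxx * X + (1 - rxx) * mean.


T_est = rxx * X + (1 - rxx) * mean
T_est = 0.63 * 93 + 0.37 * 63.3
T_est = 58.59 + 23.421
T_est = 82.011

82.011


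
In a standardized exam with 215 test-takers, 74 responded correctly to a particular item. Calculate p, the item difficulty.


Item difficulty p = number correct / total examinees
p = 74 / 215
p = 0.3442

0.3442


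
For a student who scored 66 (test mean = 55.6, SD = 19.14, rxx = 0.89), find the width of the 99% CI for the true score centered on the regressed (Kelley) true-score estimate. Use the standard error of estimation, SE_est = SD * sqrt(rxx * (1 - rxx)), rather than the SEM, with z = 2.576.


True score estimate = 0.89*66 + 0.11*55.6 = 64.856
SE_est = SD * sqrt(rxx * (1 - rxx)) = 19.14 * sqrt(0.89 * 0.11) = 19.14 * sqrt(0.0979) = 5.98871
CI = T_est +/- z * SE_est, so width = 2 * z * SE_est = 2 * 2.576 * 5.98871
Width = 30.8538

30.8538


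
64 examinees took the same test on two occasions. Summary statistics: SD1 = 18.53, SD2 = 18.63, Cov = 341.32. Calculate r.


r = cov(X,Y) / (SD_X * SD_Y)
r = 341.32 / (18.53 * 18.63)
r = 341.32 / 345.2139
r = 0.9887

0.9887


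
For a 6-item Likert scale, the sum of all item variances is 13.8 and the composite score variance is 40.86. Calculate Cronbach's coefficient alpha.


alpha = (k/(k-1)) * (1 - sum(si^2)/s_total^2)
= (6/5) * (1 - 13.8/40.86)
alpha = 0.7947

0.7947


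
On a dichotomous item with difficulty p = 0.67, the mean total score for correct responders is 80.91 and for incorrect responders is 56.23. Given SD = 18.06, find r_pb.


q = 1 - p = 0.33
rpb = ((M1 - M0) / SD) * sqrt(p * q)
rpb = ((80.91 - 56.23) / 18.06) * sqrt(0.67 * 0.33)
rpb = 0.6426

0.6426


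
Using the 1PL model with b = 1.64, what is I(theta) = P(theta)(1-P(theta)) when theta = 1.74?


P = 1/(1+exp(-(1.74-1.64))) = 0.525
I = P*(1-P) = 0.525 * 0.475
I = 0.2494

0.2494


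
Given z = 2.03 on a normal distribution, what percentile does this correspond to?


CDF(z) = 0.5 * (1 + erf(z/sqrt(2)))
erf(1.4354) = 0.9576
CDF = 0.9788
Percentile rank = 0.9788 * 100 = 97.88

97.88


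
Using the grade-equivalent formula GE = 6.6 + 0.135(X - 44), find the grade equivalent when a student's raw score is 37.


raw - median = 37 - 44 = -7
slope * diff = 0.135 * -7 = -0.945
GE = 6.6 + -0.945
GE = 5.655

5.655


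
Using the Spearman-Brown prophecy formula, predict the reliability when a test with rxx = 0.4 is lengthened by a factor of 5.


r_new = (n * rxx) / (1 + (n-1) * rxx)
r_new = (5 * 0.4) / (1 + 4 * 0.4)
r_new = 2.0 / 2.6
r_new = 0.7692

0.7692


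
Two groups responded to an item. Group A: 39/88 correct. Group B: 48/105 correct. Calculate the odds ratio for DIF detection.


Odds_A = 39/49 = 0.7959
Odds_B = 48/57 = 0.8421
OR = Odds_A / Odds_B = 0.7959 / 0.8421
Exactly, OR = (39 * 57) / (49 * 48) = 2223 / 2352
OR = 0.9452

0.9452


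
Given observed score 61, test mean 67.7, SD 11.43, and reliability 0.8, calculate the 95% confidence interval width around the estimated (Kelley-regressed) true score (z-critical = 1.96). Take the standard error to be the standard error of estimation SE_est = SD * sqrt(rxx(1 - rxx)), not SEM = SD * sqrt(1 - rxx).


True score estimate = 0.8*61 + 0.2*67.7 = 62.34
SE_est = SD * sqrt(rxx * (1 - rxx)) = 11.43 * sqrt(0.8 * 0.2) = 11.43 * sqrt(0.16) = 4.572
CI = T_est +/- z * SE_est, so width = 2 * z * SE_est = 2 * 1.96 * 4.572
Width = 17.9222

17.9222


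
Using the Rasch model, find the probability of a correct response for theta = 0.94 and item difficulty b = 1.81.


theta - b = 0.94 - 1.81 = -0.87
exp(-(theta - b)) = exp(0.87) = 2.3869
P = 1 / (1 + 2.3869)
P = 0.2953

0.2953


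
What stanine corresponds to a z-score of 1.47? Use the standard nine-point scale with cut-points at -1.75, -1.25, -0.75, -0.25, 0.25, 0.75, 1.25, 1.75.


Stanine boundaries: [-1.75, -1.25, -0.75, -0.25, 0.25, 0.75, 1.25, 1.75]
z = 1.47
Check each boundary:
  z >= -1.75 -> could be stanine 2
  z >= -1.25 -> could be stanine 3
  z >= -0.75 -> could be stanine 4
  z >= -0.25 -> could be stanine 5
  z >= 0.25 -> could be stanine 6
  z >= 0.75 -> could be stanine 7
  z >= 1.25 -> could be stanine 8
  z < 1.75
Highest qualifying boundary gives stanine = 8

8


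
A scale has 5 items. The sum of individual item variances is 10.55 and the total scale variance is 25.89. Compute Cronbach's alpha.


alpha = (k/(k-1)) * (1 - sum(si^2)/s_total^2)
= (5/4) * (1 - 10.55/25.89)
alpha = 0.7406

0.7406


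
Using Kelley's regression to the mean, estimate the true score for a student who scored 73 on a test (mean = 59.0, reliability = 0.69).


T_est = rxx * X + (1 - rxx) * mean
T_est = 0.69 * 73 + 0.31 * 59.0
T_est = 50.37 + 18.29
T_est = 68.66

68.66


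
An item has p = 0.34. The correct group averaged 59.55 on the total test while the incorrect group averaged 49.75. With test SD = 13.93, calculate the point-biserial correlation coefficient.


q = 1 - p = 0.66
rpb = ((M1 - M0) / SD) * sqrt(p * q)
rpb = ((59.55 - 49.75) / 13.93) * sqrt(0.34 * 0.66)
rpb = 0.3333

0.3333


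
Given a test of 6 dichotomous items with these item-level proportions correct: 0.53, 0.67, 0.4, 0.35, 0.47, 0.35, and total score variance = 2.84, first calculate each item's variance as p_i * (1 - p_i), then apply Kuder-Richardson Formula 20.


For each item, compute p_i * q_i:
  Item 1: 0.53 * 0.47 = 0.2491
  Item 2: 0.67 * 0.33 = 0.2211
  Item 3: 0.4 * 0.6 = 0.24
  Item 4: 0.35 * 0.65 = 0.2275
  Item 5: 0.47 * 0.53 = 0.2491
  Item 6: 0.35 * 0.65 = 0.2275
Sum(p_i * q_i) = 0.2491 + 0.2211 + 0.24 + 0.2275 + 0.2491 + 0.2275 = 1.4143
KR-20 = (k/(k-1)) * (1 - Sum(p_i*q_i) / Var_total)
= (6/5) * (1 - 1.4143/2.84)
= 1.2 * 0.502
KR-20 = 0.6024

0.6024


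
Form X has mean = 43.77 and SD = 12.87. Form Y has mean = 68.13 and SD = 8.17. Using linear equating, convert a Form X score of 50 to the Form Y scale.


slope = SD_Y / SD_X = 8.17 / 12.87 ~ 0.6348
intercept = mean_Y - slope * mean_X = 68.13 - (8.17 / 12.87) * 43.77 ~ 40.3444
Y = slope * X + intercept. To avoid rounding drift from the rounded slope/intercept, evaluate the equivalent form Y = mean_Y + SD_Y * (X - mean_X) / SD_X at full precision:
Y = 68.13 + 8.17 * (50 - 43.77) / 12.87
Y = 68.13 + 8.17 * 6.23 / 12.87
Y = 68.13 + 50.8991 / 12.87
Y = 68.13 + 3.9549
Y = 72.0849

72.0849


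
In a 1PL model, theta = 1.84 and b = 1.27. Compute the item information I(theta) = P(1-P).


P = 1/(1+exp(-(1.84-1.27))) = 0.6388
I = P*(1-P) = 0.6388 * 0.3612
I = 0.2307

0.2307


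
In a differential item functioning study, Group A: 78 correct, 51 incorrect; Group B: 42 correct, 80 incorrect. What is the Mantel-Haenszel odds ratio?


Odds_A = 78/51 = 1.5294
Odds_B = 42/80 = 0.525
OR = Odds_A / Odds_B = 1.5294 / 0.525
Exactly, OR = (78 * 80) / (51 * 42) = 6240 / 2142
OR = 2.9132

2.9132


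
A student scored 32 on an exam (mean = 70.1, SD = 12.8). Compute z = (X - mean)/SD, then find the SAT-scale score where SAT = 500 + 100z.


z = (X - mean) / SD = (32 - 70.1) / 12.8
z = -38.1 / 12.8
z = -2.9766
SAT-scale = SAT = 500 + 100z
Carry z at full precision (z = -38.1 / 12.8) into the conversion:
SAT-scale = 500 + 100 * (-38.1 / 12.8) = 500 + -3810 / 12.8
SAT-scale = 500 + -297.6562
SAT-scale = 202.3438

202.3438


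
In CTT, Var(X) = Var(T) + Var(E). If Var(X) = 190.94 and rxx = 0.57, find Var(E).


var_true = rxx * var_obs = 0.57 * 190.94 = 108.8358
var_error = var_obs - var_true
var_error = 190.94 - 108.8358
var_error = 82.1042

82.1042


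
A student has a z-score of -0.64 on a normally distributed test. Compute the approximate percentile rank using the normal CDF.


CDF(z) = 0.5 * (1 + erf(z/sqrt(2)))
erf(-0.4525) = -0.4778
CDF = 0.2611
Percentile rank = 0.2611 * 100 = 26.11

26.11


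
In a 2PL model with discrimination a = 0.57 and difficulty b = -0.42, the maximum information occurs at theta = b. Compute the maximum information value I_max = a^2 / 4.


For 2PL, max info at theta = b = -0.42
I_max = a^2 / 4 = 0.57^2 / 4
= 0.3249 / 4
I_max = 0.0812

0.0812


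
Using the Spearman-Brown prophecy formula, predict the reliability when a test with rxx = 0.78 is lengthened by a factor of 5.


r_new = (n * rxx) / (1 + (n-1) * rxx)
r_new = (5 * 0.78) / (1 + 4 * 0.78)
r_new = 3.9 / 4.12
r_new = 0.9466

0.9466


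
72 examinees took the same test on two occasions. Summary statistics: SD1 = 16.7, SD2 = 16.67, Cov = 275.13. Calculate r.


r = cov(X,Y) / (SD_X * SD_Y)
r = 275.13 / (16.7 * 16.67)
r = 275.13 / 278.389
r = 0.9883

0.9883


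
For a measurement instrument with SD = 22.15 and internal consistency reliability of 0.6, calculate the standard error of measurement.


SEM = SD * sqrt(1 - rxx)
SEM = 22.15 * sqrt(1 - 0.6)
SEM = 22.15 * sqrt(0.4) = 22.15 * 0.632456
SEM = 14.0089

14.0089


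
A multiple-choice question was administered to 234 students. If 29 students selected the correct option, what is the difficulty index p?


Item difficulty p = number correct / total examinees
p = 29 / 234
p = 0.1239

0.1239


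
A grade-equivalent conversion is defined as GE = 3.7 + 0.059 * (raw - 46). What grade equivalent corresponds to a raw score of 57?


raw - median = 57 - 46 = 11
slope * diff = 0.059 * 11 = 0.649
GE = 3.7 + 0.649
GE = 4.349

4.349


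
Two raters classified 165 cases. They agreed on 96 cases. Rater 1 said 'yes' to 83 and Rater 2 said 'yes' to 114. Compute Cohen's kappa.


P_o = 96/165 = 0.581818
P_e = (83*114 + 82*51) / 27225 = 0.501157
kappa = (P_o - P_e) / (1 - P_e)
kappa = (0.581818 - 0.501157) / (1 - 0.501157)
kappa = 0.1617

0.1617


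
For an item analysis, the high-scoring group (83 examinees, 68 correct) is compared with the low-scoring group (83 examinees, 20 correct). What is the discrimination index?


p_upper = 68/83 = 0.8193
p_lower = 20/83 = 0.241
D = 0.8193 - 0.241 = 0.5783

0.5783


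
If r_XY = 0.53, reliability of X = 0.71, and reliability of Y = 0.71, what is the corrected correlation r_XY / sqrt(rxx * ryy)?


r_corrected = rxy / sqrt(rxx * ryy)
= 0.53 / sqrt(0.71 * 0.71)
= 0.53 / sqrt(0.5041)
= 0.53 / 0.71
r_corrected = 0.7465

0.7465


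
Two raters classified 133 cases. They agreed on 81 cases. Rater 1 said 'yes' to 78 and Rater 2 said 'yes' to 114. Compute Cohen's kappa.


P_o = 81/133 = 0.609023
P_e = (78*114 + 55*19) / 17689 = 0.561762
kappa = (P_o - P_e) / (1 - P_e)
kappa = (0.609023 - 0.561762) / (1 - 0.561762)
kappa = 0.1078

0.1078


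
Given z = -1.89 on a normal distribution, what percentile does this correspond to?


CDF(z) = 0.5 * (1 + erf(z/sqrt(2)))
erf(-1.3364) = -0.9412
CDF = 0.0294
Percentile rank = 0.0294 * 100 = 2.94

2.94


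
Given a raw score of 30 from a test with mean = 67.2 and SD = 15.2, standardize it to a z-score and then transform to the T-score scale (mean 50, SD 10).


z = (X - mean) / SD = (30 - 67.2) / 15.2
z = -37.2 / 15.2
z = -2.4474
T-score = T = 50 + 10z
Carry z at full precision (z = -37.2 / 15.2) into the conversion:
T-score = 50 + 10 * (-37.2 / 15.2) = 50 + -372 / 15.2
T-score = 50 + -24.4737
T-score = 25.5263

25.5263


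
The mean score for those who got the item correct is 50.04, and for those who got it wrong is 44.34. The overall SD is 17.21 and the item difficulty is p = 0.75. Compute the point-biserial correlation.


q = 1 - p = 0.25
rpb = ((M1 - M0) / SD) * sqrt(p * q)
rpb = ((50.04 - 44.34) / 17.21) * sqrt(0.75 * 0.25)
rpb = 0.1434

0.1434


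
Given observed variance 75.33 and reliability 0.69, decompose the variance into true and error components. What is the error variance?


var_true = rxx * var_obs = 0.69 * 75.33 = 51.9777
var_error = var_obs - var_true
var_error = 75.33 - 51.9777
var_error = 23.3523

23.3523


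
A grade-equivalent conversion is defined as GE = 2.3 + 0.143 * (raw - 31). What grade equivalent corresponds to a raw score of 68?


raw - median = 68 - 31 = 37
slope * diff = 0.143 * 37 = 5.291
GE = 2.3 + 5.291
GE = 7.591

7.591


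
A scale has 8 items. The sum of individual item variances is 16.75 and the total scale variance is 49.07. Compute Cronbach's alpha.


alpha = (k/(k-1)) * (1 - sum(si^2)/s_total^2)
= (8/7) * (1 - 16.75/49.07)
alpha = 0.7527

0.7527


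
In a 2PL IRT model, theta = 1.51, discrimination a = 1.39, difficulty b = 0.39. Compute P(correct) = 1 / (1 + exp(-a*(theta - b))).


a*(theta - b) = 1.39 * (1.51 - 0.39) = 1.5568
exp(-1.5568) = 0.2108
P = 1 / (1 + 0.2108)
P = 0.8259

0.8259


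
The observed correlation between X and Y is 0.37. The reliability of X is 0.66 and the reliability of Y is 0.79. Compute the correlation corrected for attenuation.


r_corrected = rxy / sqrt(rxx * ryy)
= 0.37 / sqrt(0.66 * 0.79)
= 0.37 / sqrt(0.5214)
= 0.37 / 0.72208
r_corrected = 0.5124

0.5124
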